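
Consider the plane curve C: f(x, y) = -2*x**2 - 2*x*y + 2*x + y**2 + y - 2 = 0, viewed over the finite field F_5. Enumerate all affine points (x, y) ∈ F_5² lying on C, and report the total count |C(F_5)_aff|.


Affine F_5-points: {(0, 1), (0, 3), (1, 2), (1, 4), (3, 2), (3, 3)}; count = 6.

For each of the 25 pairs (x, y) ∈ F_5², evaluate f(x, y) mod 5. Record the zeros.
  x = 0: [0↦3, 1↦0, 2↦4, 3↦0, 4↦3]  zeros at y ∈ {1, 3}
  x = 1: [0↦3, 1↦3, 2↦0, 3↦4, 4↦0]  zeros at y ∈ {2, 4}
  x = 2: [0↦4, 1↦2, 2↦2, 3↦4, 4↦3]  zeros at y ∈ ∅
  x = 3: [0↦1, 1↦2, 2↦0, 3↦0, 4↦2]  zeros at y ∈ {2, 3}
  x = 4: [0↦4, 1↦3, 2↦4, 3↦2, 4↦2]  zeros at y ∈ ∅
Collecting zeros: affine points = {(0, 1), (0, 3), (1, 2), (1, 4), (3, 2), (3, 3)}.
Total count |C(F_5)_aff| = 6.


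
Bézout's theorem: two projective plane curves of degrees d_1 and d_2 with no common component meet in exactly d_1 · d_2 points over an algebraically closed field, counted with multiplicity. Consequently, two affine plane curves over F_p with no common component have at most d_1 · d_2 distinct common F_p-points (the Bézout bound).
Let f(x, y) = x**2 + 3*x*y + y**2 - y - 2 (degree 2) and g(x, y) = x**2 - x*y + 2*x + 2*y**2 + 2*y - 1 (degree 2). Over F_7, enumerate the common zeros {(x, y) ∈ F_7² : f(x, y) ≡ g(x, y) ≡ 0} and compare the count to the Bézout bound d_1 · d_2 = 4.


Common zeros: {(3, 0), (4, 3)}; count = 2; Bézout bound = 4.

deg(f) = 2, deg(g) = 2, so Bézout bound = 4.
Scan x ∈ F_7. For each x, list the y ∈ F_7 with f(x, y) ≡ 0 and those with g(x, y) ≡ 0 (mod 7); the common zeros in that column are the intersection.
  x = 0: f ≡ 0 at y ∈ {2, 6}; g ≡ 0 at y ∈ ∅; common: ∅.
  x = 1: f ≡ 0 at y ∈ {2, 3}; g ≡ 0 at y ∈ ∅; common: ∅.
  x = 2: f ≡ 0 at y ∈ ∅; g ≡ 0 at y ∈ {0}; common: ∅.
  x = 3: f ≡ 0 at y ∈ {0, 6}; g ≡ 0 at y ∈ {0, 4}; common: {0}.
  x = 4: f ≡ 0 at y ∈ {0, 3}; g ≡ 0 at y ∈ {3, 5}; common: {3}.
  x = 5: f ≡ 0 at y ∈ ∅; g ≡ 0 at y ∈ ∅; common: ∅.
  x = 6: f ≡ 0 at y ∈ ∅; g ≡ 0 at y ∈ {4, 5}; common: ∅.
Collecting: common zeros = {(3, 0), (4, 3)}, so the count is 2.
Comparison with the Bézout bound: 2 ≤ 4 = deg(f)·deg(g), as expected for curves with no common component (the affine F_7-count falls short of the bound because intersections may lie at infinity, over extension fields, or carry multiplicity).


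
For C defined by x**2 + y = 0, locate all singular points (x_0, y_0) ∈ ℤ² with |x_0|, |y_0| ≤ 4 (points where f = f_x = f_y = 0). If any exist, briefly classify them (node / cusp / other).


No singular points in the scanned grid; C is smooth there.

Compute partial derivatives:
  f_x = 2*x.
  f_y = 1.
f_y = 1 is a nonzero constant, so f_y never vanishes: no point (x, y) can satisfy f = f_x = f_y = 0. In particular no (x, y) ∈ {−4, ..., 4}² is singular; the curve is smooth.


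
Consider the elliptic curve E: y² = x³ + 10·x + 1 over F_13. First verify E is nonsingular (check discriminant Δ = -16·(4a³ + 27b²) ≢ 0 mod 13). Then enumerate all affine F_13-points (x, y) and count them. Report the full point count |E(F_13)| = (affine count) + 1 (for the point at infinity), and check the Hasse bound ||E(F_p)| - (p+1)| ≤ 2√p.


Affine points = {(0, 1), (0, 12), (1, 5), (1, 8), (2, 4), (2, 9), (4, 1), (4, 12), (6, 2), (6, 11), (9, 1), (9, 12), (10, 3), (10, 10), (11, 5), (11, 8), (12, 4), (12, 9)}; affine count = 18; |E(F_13)| = 19.

Discriminant check: Δ ∝ 4a³ + 27b² = 4·10³ + 27·1² = 4·1000 + 27·1 ≡ 10 (mod 13). Nonzero ⇒ E is nonsingular.
For each x ∈ F_13, compute rhs = x³ + 10·x + 1 mod 13, then count y ∈ F_13 with y² ≡ rhs.
  x = 0: rhs = 1, matching y values: 1, 12 (2 points).
  x = 1: rhs = 12, matching y values: 5, 8 (2 points).
  x = 2: rhs = 3, matching y values: 4, 9 (2 points).
  x = 3: rhs = 6, matching y values: none (0 points).
  x = 4: rhs = 1, matching y values: 1, 12 (2 points).
  x = 5: rhs = 7, matching y values: none (0 points).
  x = 6: rhs = 4, matching y values: 2, 11 (2 points).
  x = 7: rhs = 11, matching y values: none (0 points).
  x = 8: rhs = 8, matching y values: none (0 points).
  x = 9: rhs = 1, matching y values: 1, 12 (2 points).
  x = 10: rhs = 9, matching y values: 3, 10 (2 points).
  x = 11: rhs = 12, matching y values: 5, 8 (2 points).
  x = 12: rhs = 3, matching y values: 4, 9 (2 points).
Total affine count: 18.
Full point count |E(F_13)| = 18 + 1 = 19.
Hasse bound: |19 − (13+1)| = |5| = 5 ≤ 2√13 ≈ 7.2111 ✓.


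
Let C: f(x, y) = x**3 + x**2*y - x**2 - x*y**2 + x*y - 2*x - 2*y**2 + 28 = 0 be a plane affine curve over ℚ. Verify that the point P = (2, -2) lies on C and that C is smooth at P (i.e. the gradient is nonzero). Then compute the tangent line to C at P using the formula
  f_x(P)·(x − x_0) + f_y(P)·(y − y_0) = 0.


Tangent line at P: -8*x + 22*y + 60 = 0.

Step 1: f(2, -2) = 0, so P lies on C.
Step 2: partial derivatives
  f_x(x, y) = 3*x**2 + 2*x*y - 2*x - y**2 + y - 2, f_y(x, y) = x**2 - 2*x*y + x - 4*y.
  f_x(P) = -8, f_y(P) = 22 (gradient nonzero, so P is smooth).
Step 3: tangent line at P: -8·(x − 2) + 22·(y − -2) = 0.
Expanding: -8*x + 22*y + 60 = 0.


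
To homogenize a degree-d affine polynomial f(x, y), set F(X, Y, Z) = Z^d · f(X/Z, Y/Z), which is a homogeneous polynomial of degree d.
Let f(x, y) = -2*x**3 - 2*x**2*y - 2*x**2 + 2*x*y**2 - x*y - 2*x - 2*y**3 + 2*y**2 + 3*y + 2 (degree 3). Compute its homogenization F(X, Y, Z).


F(X, Y, Z) = -2*X**3 - 2*X**2*Y - 2*X**2*Z + 2*X*Y**2 - X*Y*Z - 2*X*Z**2 - 2*Y**3 + 2*Y**2*Z + 3*Y*Z**2 + 2*Z**3

deg(f) = 3.
Substitute x = X/Z, y = Y/Z into f, then multiply by Z^3.
  monomial -2·x^3·y^0 ↦ -2·X^3·Y^0·Z^0.
  monomial -2·x^2·y^1 ↦ -2·X^2·Y^1·Z^0.
  monomial -2·x^2·y^0 ↦ -2·X^2·Y^0·Z^1.
  monomial 2·x^1·y^2 ↦ 2·X^1·Y^2·Z^0.
  monomial -1·x^1·y^1 ↦ -1·X^1·Y^1·Z^1.
  monomial -2·x^1·y^0 ↦ -2·X^1·Y^0·Z^2.
  monomial -2·x^0·y^3 ↦ -2·X^0·Y^3·Z^0.
  monomial 2·x^0·y^2 ↦ 2·X^0·Y^2·Z^1.
  monomial 3·x^0·y^1 ↦ 3·X^0·Y^1·Z^2.
  monomial 2·x^0·y^0 ↦ 2·X^0·Y^0·Z^3.
Collecting: F(X, Y, Z) = -2*X**3 - 2*X**2*Y - 2*X**2*Z + 2*X*Y**2 - X*Y*Z - 2*X*Z**2 - 2*Y**3 + 2*Y**2*Z + 3*Y*Z**2 + 2*Z**3.


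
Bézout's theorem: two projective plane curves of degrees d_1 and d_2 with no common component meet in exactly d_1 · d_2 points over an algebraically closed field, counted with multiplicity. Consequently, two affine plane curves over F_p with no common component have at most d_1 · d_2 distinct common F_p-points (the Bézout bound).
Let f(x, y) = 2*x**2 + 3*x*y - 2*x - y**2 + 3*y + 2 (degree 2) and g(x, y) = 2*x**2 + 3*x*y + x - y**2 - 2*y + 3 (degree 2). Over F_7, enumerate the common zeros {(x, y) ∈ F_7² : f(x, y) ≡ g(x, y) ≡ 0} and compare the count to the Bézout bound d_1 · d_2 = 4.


Common zeros: {(1, 5), (4, 4)}; count = 2; Bézout bound = 4.

deg(f) = 2, deg(g) = 2, so Bézout bound = 4.
Scan x ∈ F_7. For each x, list the y ∈ F_7 with f(x, y) ≡ 0 and those with g(x, y) ≡ 0 (mod 7); the common zeros in that column are the intersection.
  x = 0: f ≡ 0 at y ∈ ∅; g ≡ 0 at y ∈ {1, 4}; common: ∅.
  x = 1: f ≡ 0 at y ∈ {1, 5}; g ≡ 0 at y ∈ {3, 5}; common: {5}.
  x = 2: f ≡ 0 at y ∈ {1}; g ≡ 0 at y ∈ ∅; common: ∅.
  x = 3: f ≡ 0 at y ∈ {0, 5}; g ≡ 0 at y ∈ ∅; common: ∅.
  x = 4: f ≡ 0 at y ∈ {4}; g ≡ 0 at y ∈ {4, 6}; common: {4}.
  x = 5: f ≡ 0 at y ∈ {0, 4}; g ≡ 0 at y ∈ {1, 5}; common: ∅.
  x = 6: f ≡ 0 at y ∈ ∅; g ≡ 0 at y ∈ ∅; common: ∅.
Collecting: common zeros = {(1, 5), (4, 4)}, so the count is 2.
Comparison with the Bézout bound: 2 ≤ 4 = deg(f)·deg(g), as expected for curves with no common component (the affine F_7-count falls short of the bound because intersections may lie at infinity, over extension fields, or carry multiplicity).


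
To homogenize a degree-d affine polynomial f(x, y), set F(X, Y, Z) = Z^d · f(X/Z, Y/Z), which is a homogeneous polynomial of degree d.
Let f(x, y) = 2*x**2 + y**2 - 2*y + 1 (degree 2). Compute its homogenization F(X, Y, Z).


F(X, Y, Z) = 2*X**2 + Y**2 - 2*Y*Z + Z**2

deg(f) = 2.
Substitute x = X/Z, y = Y/Z into f, then multiply by Z^2.
  monomial 2·x^2·y^0 ↦ 2·X^2·Y^0·Z^0.
  monomial 1·x^0·y^2 ↦ 1·X^0·Y^2·Z^0.
  monomial -2·x^0·y^1 ↦ -2·X^0·Y^1·Z^1.
  monomial 1·x^0·y^0 ↦ 1·X^0·Y^0·Z^2.
Collecting: F(X, Y, Z) = 2*X**2 + Y**2 - 2*Y*Z + Z**2.


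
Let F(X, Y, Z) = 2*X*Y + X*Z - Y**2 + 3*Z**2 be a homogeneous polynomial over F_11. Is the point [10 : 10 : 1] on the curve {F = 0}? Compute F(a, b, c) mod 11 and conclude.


F(10,10,1) ≡ 3 (mod 11); P is NOT on the curve.

Evaluate F(10, 10, 1) term-by-term (mod 11).
  2*X*Y ↦ 2·10·10·1 = 200
  X*Z ↦ 1·10·1·1 = 10
  -Y**2 ↦ -1·1·100·1 = -100
  3*Z**2 ↦ 3·1·1·1 = 3
Sum: F(10, 10, 1) = (200) + (10) + (-100) + (3) = 113.
Reducing mod 11: 113 ≡ 3 (mod 11).
Since F(a, b, c) ≡ 3 ≠ 0 (mod 11), P does NOT lie on the curve.


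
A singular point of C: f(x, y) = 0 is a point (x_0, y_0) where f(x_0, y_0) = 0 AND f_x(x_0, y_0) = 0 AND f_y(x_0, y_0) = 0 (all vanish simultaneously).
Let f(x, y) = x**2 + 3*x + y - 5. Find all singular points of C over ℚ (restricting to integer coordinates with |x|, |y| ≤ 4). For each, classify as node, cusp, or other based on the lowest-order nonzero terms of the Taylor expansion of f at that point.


No singular points in the scanned grid; C is smooth there.

Compute partial derivatives:
  f_x = 2*x + 3.
  f_y = 1.
f_y = 1 is a nonzero constant, so f_y never vanishes: no point (x, y) can satisfy f = f_x = f_y = 0. In particular no (x, y) ∈ {−4, ..., 4}² is singular; the curve is smooth.


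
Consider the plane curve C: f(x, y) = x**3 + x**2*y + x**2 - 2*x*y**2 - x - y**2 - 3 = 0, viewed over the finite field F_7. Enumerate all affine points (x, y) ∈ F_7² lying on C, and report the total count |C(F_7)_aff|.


Affine F_7-points: {(0, 2), (0, 5), (2, 0), (2, 5), (3, 6), (4, 4), (6, 1), (6, 5)}; count = 8.

For each of the 49 pairs (x, y) ∈ F_7², evaluate f(x, y) mod 7. Record the zeros.
  x = 0: [0↦4, 1↦3, 2↦0, 3↦2, 4↦2, 5↦0, 6↦3]  zeros at y ∈ {2, 5}
  x = 1: [0↦5, 1↦3, 2↦2, 3↦2, 4↦3, 5↦5, 6↦1]  zeros at y ∈ ∅
  x = 2: [0↦0, 1↦6, 2↦2, 3↦2, 4↦6, 5↦0, 6↦5]  zeros at y ∈ {0, 5}
  x = 3: [0↦2, 1↦4, 2↦6, 3↦1, 4↦3, 5↦5, 6↦0]  zeros at y ∈ {6}
  x = 4: [0↦3, 1↦3, 2↦6, 3↦5, 4↦0, 5↦5, 6↦6]  zeros at y ∈ {4}
  x = 5: [0↦2, 1↦2, 2↦1, 3↦6, 4↦3, 5↦6, 6↦1]  zeros at y ∈ ∅
  x = 6: [0↦5, 1↦0, 2↦4, 3↦3, 4↦4, 5↦0, 6↦5]  zeros at y ∈ {1, 5}
Collecting zeros: affine points = {(0, 2), (0, 5), (2, 0), (2, 5), (3, 6), (4, 4), (6, 1), (6, 5)}.
Total count |C(F_7)_aff| = 8.


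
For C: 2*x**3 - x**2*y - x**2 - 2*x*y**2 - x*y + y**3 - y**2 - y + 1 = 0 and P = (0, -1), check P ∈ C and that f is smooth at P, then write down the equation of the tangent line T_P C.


Tangent line at P: -x + 4*y + 4 = 0.

Step 1: f(0, -1) = 0, so P lies on C.
Step 2: partial derivatives
  f_x(x, y) = 6*x**2 - 2*x*y - 2*x - 2*y**2 - y, f_y(x, y) = -x**2 - 4*x*y - x + 3*y**2 - 2*y - 1.
  f_x(P) = -1, f_y(P) = 4 (gradient nonzero, so P is smooth).
Step 3: tangent line at P: -1·(x − 0) + 4·(y − -1) = 0.
Expanding: -x + 4*y + 4 = 0.


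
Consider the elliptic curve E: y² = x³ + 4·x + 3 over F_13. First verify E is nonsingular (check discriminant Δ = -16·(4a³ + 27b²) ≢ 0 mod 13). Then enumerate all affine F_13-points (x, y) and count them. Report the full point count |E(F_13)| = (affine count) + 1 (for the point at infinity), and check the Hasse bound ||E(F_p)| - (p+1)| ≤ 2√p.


Affine points = {(0, 4), (0, 9), (3, 4), (3, 9), (6, 3), (6, 10), (7, 6), (7, 7), (8, 1), (8, 12), (9, 1), (9, 12), (10, 4), (10, 9), (11, 0)}; affine count = 15; |E(F_13)| = 16.

Discriminant check: Δ ∝ 4a³ + 27b² = 4·4³ + 27·3² = 4·64 + 27·9 ≡ 5 (mod 13). Nonzero ⇒ E is nonsingular.
For each x ∈ F_13, compute rhs = x³ + 4·x + 3 mod 13, then count y ∈ F_13 with y² ≡ rhs.
  x = 0: rhs = 3, matching y values: 4, 9 (2 points).
  x = 1: rhs = 8, matching y values: none (0 points).
  x = 2: rhs = 6, matching y values: none (0 points).
  x = 3: rhs = 3, matching y values: 4, 9 (2 points).
  x = 4: rhs = 5, matching y values: none (0 points).
  x = 5: rhs = 5, matching y values: none (0 points).
  x = 6: rhs = 9, matching y values: 3, 10 (2 points).
  x = 7: rhs = 10, matching y values: 6, 7 (2 points).
  x = 8: rhs = 1, matching y values: 1, 12 (2 points).
  x = 9: rhs = 1, matching y values: 1, 12 (2 points).
  x = 10: rhs = 3, matching y values: 4, 9 (2 points).
  x = 11: rhs = 0, matching y values: 0 (1 points).
  x = 12: rhs = 11, matching y values: none (0 points).
Total affine count: 15.
Full point count |E(F_13)| = 15 + 1 = 16.
Hasse bound: |16 − (13+1)| = |2| = 2 ≤ 2√13 ≈ 7.2111 ✓.


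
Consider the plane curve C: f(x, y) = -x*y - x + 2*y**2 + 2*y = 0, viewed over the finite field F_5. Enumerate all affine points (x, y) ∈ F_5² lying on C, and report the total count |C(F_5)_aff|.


Affine F_5-points: {(0, 0), (0, 4), (1, 3), (1, 4), (2, 1), (2, 4), (3, 4), (4, 2), (4, 4)}; count = 9.

For each of the 25 pairs (x, y) ∈ F_5², evaluate f(x, y) mod 5. Record the zeros.
  x = 0: [0↦0, 1↦4, 2↦2, 3↦4, 4↦0]  zeros at y ∈ {0, 4}
  x = 1: [0↦4, 1↦2, 2↦4, 3↦0, 4↦0]  zeros at y ∈ {3, 4}
  x = 2: [0↦3, 1↦0, 2↦1, 3↦1, 4↦0]  zeros at y ∈ {1, 4}
  x = 3: [0↦2, 1↦3, 2↦3, 3↦2, 4↦0]  zeros at y ∈ {4}
  x = 4: [0↦1, 1↦1, 2↦0, 3↦3, 4↦0]  zeros at y ∈ {2, 4}
Collecting zeros: affine points = {(0, 0), (0, 4), (1, 3), (1, 4), (2, 1), (2, 4), (3, 4), (4, 2), (4, 4)}.
Total count |C(F_5)_aff| = 9.


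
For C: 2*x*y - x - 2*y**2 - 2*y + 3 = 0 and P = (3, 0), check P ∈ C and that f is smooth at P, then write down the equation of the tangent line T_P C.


Tangent line at P: -x + 4*y + 3 = 0.

Step 1: f(3, 0) = 0, so P lies on C.
Step 2: partial derivatives
  f_x(x, y) = 2*y - 1, f_y(x, y) = 2*x - 4*y - 2.
  f_x(P) = -1, f_y(P) = 4 (gradient nonzero, so P is smooth).
Step 3: tangent line at P: -1·(x − 3) + 4·(y − 0) = 0.
Expanding: -x + 4*y + 3 = 0.


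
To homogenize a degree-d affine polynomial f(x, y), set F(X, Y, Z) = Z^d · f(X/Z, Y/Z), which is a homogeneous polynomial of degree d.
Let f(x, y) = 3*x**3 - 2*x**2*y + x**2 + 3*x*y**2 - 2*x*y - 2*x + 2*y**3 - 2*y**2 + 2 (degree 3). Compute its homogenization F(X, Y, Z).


F(X, Y, Z) = 3*X**3 - 2*X**2*Y + X**2*Z + 3*X*Y**2 - 2*X*Y*Z - 2*X*Z**2 + 2*Y**3 - 2*Y**2*Z + 2*Z**3

deg(f) = 3.
Substitute x = X/Z, y = Y/Z into f, then multiply by Z^3.
  monomial 3·x^3·y^0 ↦ 3·X^3·Y^0·Z^0.
  monomial -2·x^2·y^1 ↦ -2·X^2·Y^1·Z^0.
  monomial 1·x^2·y^0 ↦ 1·X^2·Y^0·Z^1.
  monomial 3·x^1·y^2 ↦ 3·X^1·Y^2·Z^0.
  monomial -2·x^1·y^1 ↦ -2·X^1·Y^1·Z^1.
  monomial -2·x^1·y^0 ↦ -2·X^1·Y^0·Z^2.
  monomial 2·x^0·y^3 ↦ 2·X^0·Y^3·Z^0.
  monomial -2·x^0·y^2 ↦ -2·X^0·Y^2·Z^1.
  monomial 2·x^0·y^0 ↦ 2·X^0·Y^0·Z^3.
Collecting: F(X, Y, Z) = 3*X**3 - 2*X**2*Y + X**2*Z + 3*X*Y**2 - 2*X*Y*Z - 2*X*Z**2 + 2*Y**3 - 2*Y**2*Z + 2*Z**3.


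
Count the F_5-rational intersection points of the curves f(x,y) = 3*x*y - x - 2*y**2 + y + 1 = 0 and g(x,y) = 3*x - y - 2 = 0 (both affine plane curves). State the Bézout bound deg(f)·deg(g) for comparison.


Common zeros: {(2, 4), (3, 2)}; count = 2; Bézout bound = 2.

deg(f) = 2, deg(g) = 1, so Bézout bound = 2.
Scan x ∈ F_5. For each x, list the y ∈ F_5 with f(x, y) ≡ 0 and those with g(x, y) ≡ 0 (mod 5); the common zeros in that column are the intersection.
  x = 0: f ≡ 0 at y ∈ {1, 2}; g ≡ 0 at y ∈ {3}; common: ∅.
  x = 1: f ≡ 0 at y ∈ {0, 2}; g ≡ 0 at y ∈ {1}; common: ∅.
  x = 2: f ≡ 0 at y ∈ {2, 4}; g ≡ 0 at y ∈ {4}; common: {4}.
  x = 3: f ≡ 0 at y ∈ {2, 3}; g ≡ 0 at y ∈ {2}; common: {2}.
  x = 4: f ≡ 0 at y ∈ {2}; g ≡ 0 at y ∈ {0}; common: ∅.
Collecting: common zeros = {(2, 4), (3, 2)}, so the count is 2.
Comparison with the Bézout bound: 2 ≤ 2 = deg(f)·deg(g), as expected for curves with no common component (the bound is attained).


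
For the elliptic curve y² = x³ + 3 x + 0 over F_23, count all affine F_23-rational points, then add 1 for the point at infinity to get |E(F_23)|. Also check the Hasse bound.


Affine points = {(0, 0), (1, 2), (1, 21), (3, 6), (3, 17), (5, 5), (5, 18), (6, 2), (6, 21), (10, 8), (10, 15), (12, 4), (12, 19), (14, 7), (14, 16), (15, 4), (15, 19), (16, 2), (16, 21), (19, 4), (19, 19), (21, 3), (21, 20)}; affine count = 23; |E(F_23)| = 24.

Discriminant check: Δ ∝ 4a³ + 27b² = 4·3³ + 27·0² = 4·27 + 27·0 ≡ 16 (mod 23). Nonzero ⇒ E is nonsingular.
For each x ∈ F_23, compute rhs = x³ + 3·x + 0 mod 23, then count y ∈ F_23 with y² ≡ rhs.
  x = 0: rhs = 0, matching y values: 0 (1 points).
  x = 1: rhs = 4, matching y values: 2, 21 (2 points).
  x = 2: rhs = 14, matching y values: none (0 points).
  x = 3: rhs = 13, matching y values: 6, 17 (2 points).
  x = 4: rhs = 7, matching y values: none (0 points).
  x = 5: rhs = 2, matching y values: 5, 18 (2 points).
  x = 6: rhs = 4, matching y values: 2, 21 (2 points).
  x = 7: rhs = 19, matching y values: none (0 points).
  x = 8: rhs = 7, matching y values: none (0 points).
  x = 9: rhs = 20, matching y values: none (0 points).
  x = 10: rhs = 18, matching y values: 8, 15 (2 points).
  x = 11: rhs = 7, matching y values: none (0 points).
  x = 12: rhs = 16, matching y values: 4, 19 (2 points).
  x = 13: rhs = 5, matching y values: none (0 points).
  x = 14: rhs = 3, matching y values: 7, 16 (2 points).
  x = 15: rhs = 16, matching y values: 4, 19 (2 points).
  x = 16: rhs = 4, matching y values: 2, 21 (2 points).
  x = 17: rhs = 19, matching y values: none (0 points).
  x = 18: rhs = 21, matching y values: none (0 points).
  x = 19: rhs = 16, matching y values: 4, 19 (2 points).
  x = 20: rhs = 10, matching y values: none (0 points).
  x = 21: rhs = 9, matching y values: 3, 20 (2 points).
  x = 22: rhs = 19, matching y values: none (0 points).
Total affine count: 23.
Full point count |E(F_23)| = 23 + 1 = 24.
Hasse bound: |24 − (23+1)| = |0| = 0 ≤ 2√23 ≈ 9.5917 ✓.


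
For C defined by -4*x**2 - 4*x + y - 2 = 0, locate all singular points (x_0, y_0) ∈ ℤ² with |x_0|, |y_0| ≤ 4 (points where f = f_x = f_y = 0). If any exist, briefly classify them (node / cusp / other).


No singular points in the scanned grid; C is smooth there.

Compute partial derivatives:
  f_x = -8*x - 4.
  f_y = 1.
f_y = 1 is a nonzero constant, so f_y never vanishes: no point (x, y) can satisfy f = f_x = f_y = 0. In particular no (x, y) ∈ {−4, ..., 4}² is singular; the curve is smooth.


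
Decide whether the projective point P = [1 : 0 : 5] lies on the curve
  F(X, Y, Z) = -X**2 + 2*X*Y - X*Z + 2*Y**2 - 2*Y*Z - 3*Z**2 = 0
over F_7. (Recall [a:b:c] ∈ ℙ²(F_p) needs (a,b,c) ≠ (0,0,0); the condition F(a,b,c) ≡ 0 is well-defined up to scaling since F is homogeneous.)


F(1,0,5) ≡ 3 (mod 7); P is NOT on the curve.

Evaluate F(1, 0, 5) term-by-term (mod 7).
  -X**2 ↦ -1·1·1·1 = -1
  2*X*Y ↦ 2·1·0·1 = 0
  -X*Z ↦ -1·1·1·5 = -5
  2*Y**2 ↦ 2·1·0·1 = 0
  -2*Y*Z ↦ -2·1·0·5 = 0
  -3*Z**2 ↦ -3·1·1·25 = -75
Sum: F(1, 0, 5) = (-1) + (0) + (-5) + (0) + (0) + (-75) = -81.
Reducing mod 7: -81 ≡ 3 (mod 7).
Since F(a, b, c) ≡ 3 ≠ 0 (mod 7), P does NOT lie on the curve.


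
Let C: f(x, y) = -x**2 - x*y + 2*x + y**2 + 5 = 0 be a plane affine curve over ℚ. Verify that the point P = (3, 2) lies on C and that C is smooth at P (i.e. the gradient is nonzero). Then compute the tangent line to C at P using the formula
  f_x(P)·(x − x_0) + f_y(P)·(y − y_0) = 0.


Tangent line at P: -6*x + y + 16 = 0.

Step 1: f(3, 2) = 0, so P lies on C.
Step 2: partial derivatives
  f_x(x, y) = -2*x - y + 2, f_y(x, y) = -x + 2*y.
  f_x(P) = -6, f_y(P) = 1 (gradient nonzero, so P is smooth).
Step 3: tangent line at P: -6·(x − 3) + 1·(y − 2) = 0.
Expanding: -6*x + y + 16 = 0.


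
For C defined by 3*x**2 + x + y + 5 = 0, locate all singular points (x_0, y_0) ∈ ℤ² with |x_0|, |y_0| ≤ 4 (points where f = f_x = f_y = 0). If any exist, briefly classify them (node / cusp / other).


No singular points in the scanned grid; C is smooth there.

Compute partial derivatives:
  f_x = 6*x + 1.
  f_y = 1.
f_y = 1 is a nonzero constant, so f_y never vanishes: no point (x, y) can satisfy f = f_x = f_y = 0. In particular no (x, y) ∈ {−4, ..., 4}² is singular; the curve is smooth.


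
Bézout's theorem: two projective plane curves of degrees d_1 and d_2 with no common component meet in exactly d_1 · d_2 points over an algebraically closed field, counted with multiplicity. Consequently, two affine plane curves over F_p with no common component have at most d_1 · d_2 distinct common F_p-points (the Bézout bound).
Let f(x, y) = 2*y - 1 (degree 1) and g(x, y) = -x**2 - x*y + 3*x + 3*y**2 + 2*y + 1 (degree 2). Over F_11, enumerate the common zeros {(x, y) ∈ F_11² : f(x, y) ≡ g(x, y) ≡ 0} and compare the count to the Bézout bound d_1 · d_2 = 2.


Common zeros: {(0, 6), (8, 6)}; count = 2; Bézout bound = 2.

deg(f) = 1, deg(g) = 2, so Bézout bound = 2.
Scan x ∈ F_11. For each x, list the y ∈ F_11 with f(x, y) ≡ 0 and those with g(x, y) ≡ 0 (mod 11); the common zeros in that column are the intersection.
  x = 0: f ≡ 0 at y ∈ {6}; g ≡ 0 at y ∈ {6, 8}; common: {6}.
  x = 1: f ≡ 0 at y ∈ {6}; g ≡ 0 at y ∈ {3, 4}; common: ∅.
  x = 2: f ≡ 0 at y ∈ {6}; g ≡ 0 at y ∈ ∅; common: ∅.
  x = 3: f ≡ 0 at y ∈ {6}; g ≡ 0 at y ∈ {2}; common: ∅.
  x = 4: f ≡ 0 at y ∈ {6}; g ≡ 0 at y ∈ ∅; common: ∅.
  x = 5: f ≡ 0 at y ∈ {6}; g ≡ 0 at y ∈ ∅; common: ∅.
  x = 6: f ≡ 0 at y ∈ {6}; g ≡ 0 at y ∈ {8}; common: ∅.
  x = 7: f ≡ 0 at y ∈ {6}; g ≡ 0 at y ∈ ∅; common: ∅.
  x = 8: f ≡ 0 at y ∈ {6}; g ≡ 0 at y ∈ {6, 7}; common: {6}.
  x = 9: f ≡ 0 at y ∈ {6}; g ≡ 0 at y ∈ {2, 4}; common: ∅.
  x = 10: f ≡ 0 at y ∈ {6}; g ≡ 0 at y ∈ {3, 7}; common: ∅.
Collecting: common zeros = {(0, 6), (8, 6)}, so the count is 2.
Comparison with the Bézout bound: 2 ≤ 2 = deg(f)·deg(g), as expected for curves with no common component (the bound is attained).


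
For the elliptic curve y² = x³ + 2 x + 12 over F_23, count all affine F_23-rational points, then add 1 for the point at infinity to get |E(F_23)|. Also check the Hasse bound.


Affine points = {(0, 9), (0, 14), (2, 1), (2, 22), (5, 3), (5, 20), (7, 1), (7, 22), (9, 0), (11, 10), (11, 13), (12, 4), (12, 19), (13, 2), (13, 21), (14, 1), (14, 22), (15, 6), (15, 17), (16, 0), (19, 3), (19, 20), (20, 5), (20, 18), (21, 0), (22, 3), (22, 20)}; affine count = 27; |E(F_23)| = 28.

Discriminant check: Δ ∝ 4a³ + 27b² = 4·2³ + 27·12² = 4·8 + 27·144 ≡ 10 (mod 23). Nonzero ⇒ E is nonsingular.
For each x ∈ F_23, compute rhs = x³ + 2·x + 12 mod 23, then count y ∈ F_23 with y² ≡ rhs.
  x = 0: rhs = 12, matching y values: 9, 14 (2 points).
  x = 1: rhs = 15, matching y values: none (0 points).
  x = 2: rhs = 1, matching y values: 1, 22 (2 points).
  x = 3: rhs = 22, matching y values: none (0 points).
  x = 4: rhs = 15, matching y values: none (0 points).
  x = 5: rhs = 9, matching y values: 3, 20 (2 points).
  x = 6: rhs = 10, matching y values: none (0 points).
  x = 7: rhs = 1, matching y values: 1, 22 (2 points).
  x = 8: rhs = 11, matching y values: none (0 points).
  x = 9: rhs = 0, matching y values: 0 (1 points).
  x = 10: rhs = 20, matching y values: none (0 points).
  x = 11: rhs = 8, matching y values: 10, 13 (2 points).
  x = 12: rhs = 16, matching y values: 4, 19 (2 points).
  x = 13: rhs = 4, matching y values: 2, 21 (2 points).
  x = 14: rhs = 1, matching y values: 1, 22 (2 points).
  x = 15: rhs = 13, matching y values: 6, 17 (2 points).
  x = 16: rhs = 0, matching y values: 0 (1 points).
  x = 17: rhs = 14, matching y values: none (0 points).
  x = 18: rhs = 15, matching y values: none (0 points).
  x = 19: rhs = 9, matching y values: 3, 20 (2 points).
  x = 20: rhs = 2, matching y values: 5, 18 (2 points).
  x = 21: rhs = 0, matching y values: 0 (1 points).
  x = 22: rhs = 9, matching y values: 3, 20 (2 points).
Total affine count: 27.
Full point count |E(F_23)| = 27 + 1 = 28.
Hasse bound: |28 − (23+1)| = |4| = 4 ≤ 2√23 ≈ 9.5917 ✓.


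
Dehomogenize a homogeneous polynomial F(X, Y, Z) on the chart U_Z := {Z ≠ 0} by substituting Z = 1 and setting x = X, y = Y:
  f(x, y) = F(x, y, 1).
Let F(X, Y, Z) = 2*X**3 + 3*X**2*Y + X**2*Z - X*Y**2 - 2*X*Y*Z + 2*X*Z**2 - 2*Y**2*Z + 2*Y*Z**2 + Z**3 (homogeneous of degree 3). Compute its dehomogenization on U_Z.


f(x, y) = 2*x**3 + 3*x**2*y + x**2 - x*y**2 - 2*x*y + 2*x - 2*y**2 + 2*y + 1

On U_Z we set Z = 1. Each monomial c·X^i·Y^j·Z^k in F becomes c·x^i·y^j·1^k = c·x^i·y^j.
Substituting Z = 1: F(X, Y, 1) = 2*x**3 + 3*x**2*y + x**2 - x*y**2 - 2*x*y + 2*x - 2*y**2 + 2*y + 1.
Note: deg(f) ≤ deg(F) = 3; strict inequality happens when F is divisible by Z (lost terms).


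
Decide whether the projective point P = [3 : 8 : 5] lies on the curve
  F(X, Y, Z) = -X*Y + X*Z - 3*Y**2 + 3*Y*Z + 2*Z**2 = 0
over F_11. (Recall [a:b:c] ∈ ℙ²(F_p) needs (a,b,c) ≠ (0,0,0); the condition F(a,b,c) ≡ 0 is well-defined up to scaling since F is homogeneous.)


F(3,8,5) ≡ 2 (mod 11); P is NOT on the curve.

Evaluate F(3, 8, 5) term-by-term (mod 11).
  -X*Y ↦ -1·3·8·1 = -24
  X*Z ↦ 1·3·1·5 = 15
  -3*Y**2 ↦ -3·1·64·1 = -192
  3*Y*Z ↦ 3·1·8·5 = 120
  2*Z**2 ↦ 2·1·1·25 = 50
Sum: F(3, 8, 5) = (-24) + (15) + (-192) + (120) + (50) = -31.
Reducing mod 11: -31 ≡ 2 (mod 11).
Since F(a, b, c) ≡ 2 ≠ 0 (mod 11), P does NOT lie on the curve.


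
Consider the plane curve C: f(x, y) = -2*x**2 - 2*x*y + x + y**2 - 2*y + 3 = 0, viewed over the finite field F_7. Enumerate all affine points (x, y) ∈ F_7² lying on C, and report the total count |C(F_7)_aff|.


Affine F_7-points: {(1, 5), (1, 6), (3, 4), (4, 4), (4, 6), (5, 0), (5, 5), (6, 0)}; count = 8.

For each of the 49 pairs (x, y) ∈ F_7², evaluate f(x, y) mod 7. Record the zeros.
  x = 0: [0↦3, 1↦2, 2↦3, 3↦6, 4↦4, 5↦4, 6↦6]  zeros at y ∈ ∅
  x = 1: [0↦2, 1↦6, 2↦5, 3↦6, 4↦2, 5↦0, 6↦0]  zeros at y ∈ {5, 6}
  x = 2: [0↦4, 1↦6, 2↦3, 3↦2, 4↦3, 5↦6, 6↦4]  zeros at y ∈ ∅
  x = 3: [0↦2, 1↦2, 2↦4, 3↦1, 4↦0, 5↦1, 6↦4]  zeros at y ∈ {4}
  x = 4: [0↦3, 1↦1, 2↦1, 3↦3, 4↦0, 5↦6, 6↦0]  zeros at y ∈ {4, 6}
  x = 5: [0↦0, 1↦3, 2↦1, 3↦1, 4↦3, 5↦0, 6↦6]  zeros at y ∈ {0, 5}
  x = 6: [0↦0, 1↦1, 2↦4, 3↦2, 4↦2, 5↦4, 6↦1]  zeros at y ∈ {0}
Collecting zeros: affine points = {(1, 5), (1, 6), (3, 4), (4, 4), (4, 6), (5, 0), (5, 5), (6, 0)}.
Total count |C(F_7)_aff| = 8.


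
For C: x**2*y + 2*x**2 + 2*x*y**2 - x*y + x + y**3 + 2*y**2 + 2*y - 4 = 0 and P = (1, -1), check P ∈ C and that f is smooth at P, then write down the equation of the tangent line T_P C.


Tangent line at P: 6*x - 3*y - 9 = 0.

Step 1: f(1, -1) = 0, so P lies on C.
Step 2: partial derivatives
  f_x(x, y) = 2*x*y + 4*x + 2*y**2 - y + 1, f_y(x, y) = x**2 + 4*x*y - x + 3*y**2 + 4*y + 2.
  f_x(P) = 6, f_y(P) = -3 (gradient nonzero, so P is smooth).
Step 3: tangent line at P: 6·(x − 1) + -3·(y − -1) = 0.
Expanding: 6*x - 3*y - 9 = 0.


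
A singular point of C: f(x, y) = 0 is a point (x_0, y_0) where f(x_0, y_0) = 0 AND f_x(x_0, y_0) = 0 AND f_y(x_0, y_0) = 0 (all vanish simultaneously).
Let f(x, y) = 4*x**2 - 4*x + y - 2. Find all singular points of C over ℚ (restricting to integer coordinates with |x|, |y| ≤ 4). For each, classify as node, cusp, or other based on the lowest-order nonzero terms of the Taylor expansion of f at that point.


No singular points in the scanned grid; C is smooth there.

Compute partial derivatives:
  f_x = 8*x - 4.
  f_y = 1.
f_y = 1 is a nonzero constant, so f_y never vanishes: no point (x, y) can satisfy f = f_x = f_y = 0. In particular no (x, y) ∈ {−4, ..., 4}² is singular; the curve is smooth.


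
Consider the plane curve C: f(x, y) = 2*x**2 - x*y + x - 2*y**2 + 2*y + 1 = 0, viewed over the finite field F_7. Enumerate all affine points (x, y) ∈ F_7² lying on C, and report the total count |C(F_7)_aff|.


Affine F_7-points: {(2, 3), (2, 4), (3, 4), (3, 6), (5, 0), (5, 2), (6, 2), (6, 3)}; count = 8.

For each of the 49 pairs (x, y) ∈ F_7², evaluate f(x, y) mod 7. Record the zeros.
  x = 0: [0↦1, 1↦1, 2↦4, 3↦3, 4↦5, 5↦3, 6↦4]  zeros at y ∈ ∅
  x = 1: [0↦4, 1↦3, 2↦5, 3↦3, 4↦4, 5↦1, 6↦1]  zeros at y ∈ ∅
  x = 2: [0↦4, 1↦2, 2↦3, 3↦0, 4↦0, 5↦3, 6↦2]  zeros at y ∈ {3, 4}
  x = 3: [0↦1, 1↦5, 2↦5, 3↦1, 4↦0, 5↦2, 6↦0]  zeros at y ∈ {4, 6}
  x = 4: [0↦2, 1↦5, 2↦4, 3↦6, 4↦4, 5↦5, 6↦2]  zeros at y ∈ ∅
  x = 5: [0↦0, 1↦2, 2↦0, 3↦1, 4↦5, 5↦5, 6↦1]  zeros at y ∈ {0, 2}
  x = 6: [0↦2, 1↦3, 2↦0, 3↦0, 4↦3, 5↦2, 6↦4]  zeros at y ∈ {2, 3}
Collecting zeros: affine points = {(2, 3), (2, 4), (3, 4), (3, 6), (5, 0), (5, 2), (6, 2), (6, 3)}.
Total count |C(F_7)_aff| = 8.


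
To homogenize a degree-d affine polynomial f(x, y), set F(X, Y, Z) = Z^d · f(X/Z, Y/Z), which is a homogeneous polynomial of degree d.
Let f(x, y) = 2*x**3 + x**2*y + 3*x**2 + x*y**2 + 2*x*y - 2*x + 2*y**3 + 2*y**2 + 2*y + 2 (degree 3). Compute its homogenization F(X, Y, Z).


F(X, Y, Z) = 2*X**3 + X**2*Y + 3*X**2*Z + X*Y**2 + 2*X*Y*Z - 2*X*Z**2 + 2*Y**3 + 2*Y**2*Z + 2*Y*Z**2 + 2*Z**3

deg(f) = 3.
Substitute x = X/Z, y = Y/Z into f, then multiply by Z^3.
  monomial 2·x^3·y^0 ↦ 2·X^3·Y^0·Z^0.
  monomial 1·x^2·y^1 ↦ 1·X^2·Y^1·Z^0.
  monomial 3·x^2·y^0 ↦ 3·X^2·Y^0·Z^1.
  monomial 1·x^1·y^2 ↦ 1·X^1·Y^2·Z^0.
  monomial 2·x^1·y^1 ↦ 2·X^1·Y^1·Z^1.
  monomial -2·x^1·y^0 ↦ -2·X^1·Y^0·Z^2.
  monomial 2·x^0·y^3 ↦ 2·X^0·Y^3·Z^0.
  monomial 2·x^0·y^2 ↦ 2·X^0·Y^2·Z^1.
  monomial 2·x^0·y^1 ↦ 2·X^0·Y^1·Z^2.
  monomial 2·x^0·y^0 ↦ 2·X^0·Y^0·Z^3.
Collecting: F(X, Y, Z) = 2*X**3 + X**2*Y + 3*X**2*Z + X*Y**2 + 2*X*Y*Z - 2*X*Z**2 + 2*Y**3 + 2*Y**2*Z + 2*Y*Z**2 + 2*Z**3.


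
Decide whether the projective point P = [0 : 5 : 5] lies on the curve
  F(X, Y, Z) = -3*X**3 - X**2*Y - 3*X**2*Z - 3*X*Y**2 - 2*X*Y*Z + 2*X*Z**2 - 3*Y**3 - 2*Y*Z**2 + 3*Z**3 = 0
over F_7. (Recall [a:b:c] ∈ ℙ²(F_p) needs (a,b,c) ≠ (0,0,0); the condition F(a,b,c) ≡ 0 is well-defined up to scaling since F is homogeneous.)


F(0,5,5) ≡ 2 (mod 7); P is NOT on the curve.

Evaluate F(0, 5, 5) term-by-term (mod 7).
  -3*X**3 ↦ -3·0·1·1 = 0
  -X**2*Y ↦ -1·0·5·1 = 0
  -3*X**2*Z ↦ -3·0·1·5 = 0
  -3*X*Y**2 ↦ -3·0·25·1 = 0
  -2*X*Y*Z ↦ -2·0·5·5 = 0
  2*X*Z**2 ↦ 2·0·1·25 = 0
  -3*Y**3 ↦ -3·1·125·1 = -375
  -2*Y*Z**2 ↦ -2·1·5·25 = -250
  3*Z**3 ↦ 3·1·1·125 = 375
Sum: F(0, 5, 5) = (0) + (0) + (0) + (0) + (0) + (0) + (-375) + (-250) + (375) = -250.
Reducing mod 7: -250 ≡ 2 (mod 7).
Since F(a, b, c) ≡ 2 ≠ 0 (mod 7), P does NOT lie on the curve.


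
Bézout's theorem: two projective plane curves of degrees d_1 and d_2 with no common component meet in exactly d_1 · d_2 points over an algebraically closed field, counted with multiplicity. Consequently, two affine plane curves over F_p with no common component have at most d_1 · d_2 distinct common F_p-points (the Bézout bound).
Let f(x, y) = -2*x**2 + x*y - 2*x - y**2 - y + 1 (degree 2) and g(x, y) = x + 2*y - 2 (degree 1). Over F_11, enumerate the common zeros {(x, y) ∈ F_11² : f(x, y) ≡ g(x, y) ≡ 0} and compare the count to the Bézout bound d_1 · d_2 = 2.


Common zeros: {(2, 0)}; count = 1; Bézout bound = 2.

deg(f) = 2, deg(g) = 1, so Bézout bound = 2.
Scan x ∈ F_11. For each x, list the y ∈ F_11 with f(x, y) ≡ 0 and those with g(x, y) ≡ 0 (mod 11); the common zeros in that column are the intersection.
  x = 0: f ≡ 0 at y ∈ {3, 7}; g ≡ 0 at y ∈ {1}; common: ∅.
  x = 1: f ≡ 0 at y ∈ ∅; g ≡ 0 at y ∈ {6}; common: ∅.
  x = 2: f ≡ 0 at y ∈ {0, 1}; g ≡ 0 at y ∈ {0}; common: {0}.
  x = 3: f ≡ 0 at y ∈ {1}; g ≡ 0 at y ∈ {5}; common: ∅.
  x = 4: f ≡ 0 at y ∈ ∅; g ≡ 0 at y ∈ {10}; common: ∅.
  x = 5: f ≡ 0 at y ∈ {2}; g ≡ 0 at y ∈ {4}; common: ∅.
  x = 6: f ≡ 0 at y ∈ {2, 3}; g ≡ 0 at y ∈ {9}; common: ∅.
  x = 7: f ≡ 0 at y ∈ ∅; g ≡ 0 at y ∈ {3}; common: ∅.
  x = 8: f ≡ 0 at y ∈ {0, 7}; g ≡ 0 at y ∈ {8}; common: ∅.
  x = 9: f ≡ 0 at y ∈ ∅; g ≡ 0 at y ∈ {2}; common: ∅.
  x = 10: f ≡ 0 at y ∈ ∅; g ≡ 0 at y ∈ {7}; common: ∅.
Collecting: common zeros = {(2, 0)}, so the count is 1.
Comparison with the Bézout bound: 1 ≤ 2 = deg(f)·deg(g), as expected for curves with no common component (the affine F_11-count falls short of the bound because intersections may lie at infinity, over extension fields, or carry multiplicity).


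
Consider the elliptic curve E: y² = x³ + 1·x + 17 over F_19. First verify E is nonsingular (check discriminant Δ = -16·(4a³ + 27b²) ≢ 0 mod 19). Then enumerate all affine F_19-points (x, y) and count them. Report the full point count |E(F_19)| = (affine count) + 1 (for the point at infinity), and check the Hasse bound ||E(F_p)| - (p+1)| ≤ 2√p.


Affine points = {(0, 6), (0, 13), (1, 0), (3, 3), (3, 16), (4, 3), (4, 16), (6, 7), (6, 12), (7, 5), (7, 14), (8, 9), (8, 10), (10, 1), (10, 18), (12, 3), (12, 16), (13, 2), (13, 17), (14, 1), (14, 18), (15, 5), (15, 14), (16, 5), (16, 14), (17, 8), (17, 11)}; affine count = 27; |E(F_19)| = 28.

Discriminant check: Δ ∝ 4a³ + 27b² = 4·1³ + 27·17² = 4·1 + 27·289 ≡ 17 (mod 19). Nonzero ⇒ E is nonsingular.
For each x ∈ F_19, compute rhs = x³ + 1·x + 17 mod 19, then count y ∈ F_19 with y² ≡ rhs.
  x = 0: rhs = 17, matching y values: 6, 13 (2 points).
  x = 1: rhs = 0, matching y values: 0 (1 points).
  x = 2: rhs = 8, matching y values: none (0 points).
  x = 3: rhs = 9, matching y values: 3, 16 (2 points).
  x = 4: rhs = 9, matching y values: 3, 16 (2 points).
  x = 5: rhs = 14, matching y values: none (0 points).
  x = 6: rhs = 11, matching y values: 7, 12 (2 points).
  x = 7: rhs = 6, matching y values: 5, 14 (2 points).
  x = 8: rhs = 5, matching y values: 9, 10 (2 points).
  x = 9: rhs = 14, matching y values: none (0 points).
  x = 10: rhs = 1, matching y values: 1, 18 (2 points).
  x = 11: rhs = 10, matching y values: none (0 points).
  x = 12: rhs = 9, matching y values: 3, 16 (2 points).
  x = 13: rhs = 4, matching y values: 2, 17 (2 points).
  x = 14: rhs = 1, matching y values: 1, 18 (2 points).
  x = 15: rhs = 6, matching y values: 5, 14 (2 points).
  x = 16: rhs = 6, matching y values: 5, 14 (2 points).
  x = 17: rhs = 7, matching y values: 8, 11 (2 points).
  x = 18: rhs = 15, matching y values: none (0 points).
Total affine count: 27.
Full point count |E(F_19)| = 27 + 1 = 28.
Hasse bound: |28 − (19+1)| = |8| = 8 ≤ 2√19 ≈ 8.7178 ✓.


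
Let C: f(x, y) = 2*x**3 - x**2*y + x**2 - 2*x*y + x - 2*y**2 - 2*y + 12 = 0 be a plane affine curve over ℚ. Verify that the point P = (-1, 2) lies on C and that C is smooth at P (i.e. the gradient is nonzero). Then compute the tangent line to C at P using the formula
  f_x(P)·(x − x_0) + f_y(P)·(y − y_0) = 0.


Tangent line at P: 5*x - 9*y + 23 = 0.

Step 1: f(-1, 2) = 0, so P lies on C.
Step 2: partial derivatives
  f_x(x, y) = 6*x**2 - 2*x*y + 2*x - 2*y + 1, f_y(x, y) = -x**2 - 2*x - 4*y - 2.
  f_x(P) = 5, f_y(P) = -9 (gradient nonzero, so P is smooth).
Step 3: tangent line at P: 5·(x − -1) + -9·(y − 2) = 0.
Expanding: 5*x - 9*y + 23 = 0.


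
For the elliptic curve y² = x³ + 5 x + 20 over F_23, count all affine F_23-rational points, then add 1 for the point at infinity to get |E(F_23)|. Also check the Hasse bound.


Affine points = {(1, 7), (1, 16), (3, 4), (3, 19), (4, 9), (4, 14), (5, 3), (5, 20), (6, 6), (6, 17), (9, 9), (9, 14), (10, 9), (10, 14), (11, 7), (11, 16), (17, 2), (17, 21), (18, 10), (18, 13), (20, 1), (20, 22), (21, 5), (21, 18)}; affine count = 24; |E(F_23)| = 25.

Discriminant check: Δ ∝ 4a³ + 27b² = 4·5³ + 27·20² = 4·125 + 27·400 ≡ 7 (mod 23). Nonzero ⇒ E is nonsingular.
For each x ∈ F_23, compute rhs = x³ + 5·x + 20 mod 23, then count y ∈ F_23 with y² ≡ rhs.
  x = 0: rhs = 20, matching y values: none (0 points).
  x = 1: rhs = 3, matching y values: 7, 16 (2 points).
  x = 2: rhs = 15, matching y values: none (0 points).
  x = 3: rhs = 16, matching y values: 4, 19 (2 points).
  x = 4: rhs = 12, matching y values: 9, 14 (2 points).
  x = 5: rhs = 9, matching y values: 3, 20 (2 points).
  x = 6: rhs = 13, matching y values: 6, 17 (2 points).
  x = 7: rhs = 7, matching y values: none (0 points).
  x = 8: rhs = 20, matching y values: none (0 points).
  x = 9: rhs = 12, matching y values: 9, 14 (2 points).
  x = 10: rhs = 12, matching y values: 9, 14 (2 points).
  x = 11: rhs = 3, matching y values: 7, 16 (2 points).
  x = 12: rhs = 14, matching y values: none (0 points).
  x = 13: rhs = 5, matching y values: none (0 points).
  x = 14: rhs = 5, matching y values: none (0 points).
  x = 15: rhs = 20, matching y values: none (0 points).
  x = 16: rhs = 10, matching y values: none (0 points).
  x = 17: rhs = 4, matching y values: 2, 21 (2 points).
  x = 18: rhs = 8, matching y values: 10, 13 (2 points).
  x = 19: rhs = 5, matching y values: none (0 points).
  x = 20: rhs = 1, matching y values: 1, 22 (2 points).
  x = 21: rhs = 2, matching y values: 5, 18 (2 points).
  x = 22: rhs = 14, matching y values: none (0 points).
Total affine count: 24.
Full point count |E(F_23)| = 24 + 1 = 25.
Hasse bound: |25 − (23+1)| = |1| = 1 ≤ 2√23 ≈ 9.5917 ✓.


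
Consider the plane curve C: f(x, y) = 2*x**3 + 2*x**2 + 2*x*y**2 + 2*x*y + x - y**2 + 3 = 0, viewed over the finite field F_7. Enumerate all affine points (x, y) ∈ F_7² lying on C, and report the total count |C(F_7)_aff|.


Affine F_7-points: {(1, 6), (2, 2), (2, 6), (3, 4), (3, 6), (4, 1), (5, 0), (5, 2), (6, 2)}; count = 9.

For each of the 49 pairs (x, y) ∈ F_7², evaluate f(x, y) mod 7. Record the zeros.
  x = 0: [0↦3, 1↦2, 2↦6, 3↦1, 4↦1, 5↦6, 6↦2]  zeros at y ∈ ∅
  x = 1: [0↦1, 1↦4, 2↦2, 3↦2, 4↦4, 5↦1, 6↦0]  zeros at y ∈ {6}
  x = 2: [0↦1, 1↦1, 2↦0, 3↦5, 4↦2, 5↦5, 6↦0]  zeros at y ∈ {2, 6}
  x = 3: [0↦1, 1↦5, 2↦5, 3↦1, 4↦0, 5↦2, 6↦0]  zeros at y ∈ {4, 6}
  x = 4: [0↦6, 1↦0, 2↦1, 3↦2, 4↦3, 5↦4, 6↦5]  zeros at y ∈ {1}
  x = 5: [0↦0, 1↦5, 2↦0, 3↦6, 4↦2, 5↦2, 6↦6]  zeros at y ∈ {0, 2}
  x = 6: [0↦2, 1↦4, 2↦0, 3↦4, 4↦2, 5↦1, 6↦1]  zeros at y ∈ {2}
Collecting zeros: affine points = {(1, 6), (2, 2), (2, 6), (3, 4), (3, 6), (4, 1), (5, 0), (5, 2), (6, 2)}.
Total count |C(F_7)_aff| = 9.


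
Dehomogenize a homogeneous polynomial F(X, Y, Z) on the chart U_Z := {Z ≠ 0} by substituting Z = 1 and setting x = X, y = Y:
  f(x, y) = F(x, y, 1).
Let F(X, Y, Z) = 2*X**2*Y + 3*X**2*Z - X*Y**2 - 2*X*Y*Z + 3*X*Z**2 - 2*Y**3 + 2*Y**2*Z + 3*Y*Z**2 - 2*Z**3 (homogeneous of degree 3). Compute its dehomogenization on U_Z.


f(x, y) = 2*x**2*y + 3*x**2 - x*y**2 - 2*x*y + 3*x - 2*y**3 + 2*y**2 + 3*y - 2

On U_Z we set Z = 1. Each monomial c·X^i·Y^j·Z^k in F becomes c·x^i·y^j·1^k = c·x^i·y^j.
Substituting Z = 1: F(X, Y, 1) = 2*x**2*y + 3*x**2 - x*y**2 - 2*x*y + 3*x - 2*y**3 + 2*y**2 + 3*y - 2.
Note: deg(f) ≤ deg(F) = 3; strict inequality happens when F is divisible by Z (lost terms).


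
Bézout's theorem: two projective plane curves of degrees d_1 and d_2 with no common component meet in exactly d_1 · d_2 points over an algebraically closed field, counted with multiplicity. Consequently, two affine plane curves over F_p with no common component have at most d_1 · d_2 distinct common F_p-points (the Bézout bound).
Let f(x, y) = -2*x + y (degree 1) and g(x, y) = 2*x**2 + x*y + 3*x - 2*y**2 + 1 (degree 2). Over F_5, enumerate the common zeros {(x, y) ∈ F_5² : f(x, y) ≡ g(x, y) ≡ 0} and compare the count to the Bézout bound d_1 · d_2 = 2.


Common zeros: {(1, 2)}; count = 1; Bézout bound = 2.

deg(f) = 1, deg(g) = 2, so Bézout bound = 2.
Scan x ∈ F_5. For each x, list the y ∈ F_5 with f(x, y) ≡ 0 and those with g(x, y) ≡ 0 (mod 5); the common zeros in that column are the intersection.
  x = 0: f ≡ 0 at y ∈ {0}; g ≡ 0 at y ∈ ∅; common: ∅.
  x = 1: f ≡ 0 at y ∈ {2}; g ≡ 0 at y ∈ {1, 2}; common: {2}.
  x = 2: f ≡ 0 at y ∈ {4}; g ≡ 0 at y ∈ {0, 1}; common: ∅.
  x = 3: f ≡ 0 at y ∈ {1}; g ≡ 0 at y ∈ ∅; common: ∅.
  x = 4: f ≡ 0 at y ∈ {3}; g ≡ 0 at y ∈ {0, 2}; common: ∅.
Collecting: common zeros = {(1, 2)}, so the count is 1.
Comparison with the Bézout bound: 1 ≤ 2 = deg(f)·deg(g), as expected for curves with no common component (the affine F_5-count falls short of the bound because intersections may lie at infinity, over extension fields, or carry multiplicity).
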